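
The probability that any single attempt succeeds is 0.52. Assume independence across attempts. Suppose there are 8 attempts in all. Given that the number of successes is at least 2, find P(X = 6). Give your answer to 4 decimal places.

X ~ Binomial(8, 0.52). Want P(X=6 | X≥2) = P(X=6) / P(X≥2).
P(X=6) = C(8,6)·0.52^6·0.48^2 = 0.127544
P(X≥2) = 1 − 0.002818 − 0.024422 = 0.972760
Ratio = 0.127544 / 0.972760 = 0.131116

0.1311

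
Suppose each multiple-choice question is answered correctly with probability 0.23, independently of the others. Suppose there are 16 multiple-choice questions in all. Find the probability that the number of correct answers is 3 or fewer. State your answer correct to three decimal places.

0.480

X ~ Binomial(16, 0.23); P(X ≤ 3) = Σ C(16,k) p^k (1−p)^(16−k) over k:
  k=0: C(16,0)·0.23^0·0.77^16 = 0.01527
  k=1: C(16,1)·0.23^1·0.77^15 = 0.07298
  k=2: C(16,2)·0.23^2·0.77^14 = 0.16350
  k=3: C(16,3)·0.23^3·0.77^13 = 0.22790
Total = 0.47965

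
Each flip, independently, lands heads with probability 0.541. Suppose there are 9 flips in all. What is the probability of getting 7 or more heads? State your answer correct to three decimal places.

0.137

X ~ Binomial(9, 0.541); P(X ≥ 7) = Σ C(9,k) p^k (1−p)^(9−k) over k:
  k=7: C(9,7)·0.541^7·0.459^2 = 0.10287
  k=8: C(9,8)·0.541^8·0.459^1 = 0.03031
  k=9: C(9,9)·0.541^9·0.459^0 = 0.00397
Total = 0.13716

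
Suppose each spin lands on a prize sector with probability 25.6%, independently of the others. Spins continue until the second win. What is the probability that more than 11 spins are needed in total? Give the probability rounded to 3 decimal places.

Needing more than 11 spins ⇔ fewer than 2 successes in the first 11. With X ~ Binomial(11, 0.256), P(Y > 11) = P(X ≤ 1).
  k=0: C(11,0)·0.256^0·0.744^11 = 0.03866
  k=1: C(11,1)·0.256^1·0.744^10 = 0.14634
P(X ≤ 1) = 0.18500

0.185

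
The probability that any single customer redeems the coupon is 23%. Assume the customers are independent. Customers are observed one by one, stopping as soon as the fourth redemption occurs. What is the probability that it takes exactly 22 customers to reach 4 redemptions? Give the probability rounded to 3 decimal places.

0.034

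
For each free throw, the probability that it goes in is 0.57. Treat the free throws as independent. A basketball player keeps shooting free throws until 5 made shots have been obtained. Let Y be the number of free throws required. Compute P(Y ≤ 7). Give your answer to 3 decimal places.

Finishing within 7 free throws ⇔ at least 5 successes in the first 7. With X ~ Binomial(7, 0.57), P(Y ≤ 7) = 1 − P(X ≤ 4).
  k=0: C(7,0)·0.57^0·0.43^7 = 0.00272
  k=1: C(7,1)·0.57^1·0.43^6 = 0.02522
  k=2: C(7,2)·0.57^2·0.43^5 = 0.10030
  k=3: C(7,3)·0.57^3·0.43^4 = 0.22160
  k=4: C(7,4)·0.57^4·0.43^3 = 0.29375
1 − 0.64359 = 0.35641

0.356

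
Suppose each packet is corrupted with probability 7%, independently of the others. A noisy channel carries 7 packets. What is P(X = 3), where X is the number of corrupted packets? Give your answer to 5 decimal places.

0.00898

X ~ Binomial(n=7, p=0.07).
P(X=3) = C(7,3) · p^3 · (1−p)^4
= 35 · 0.000343 · 0.74805 = 0.0089804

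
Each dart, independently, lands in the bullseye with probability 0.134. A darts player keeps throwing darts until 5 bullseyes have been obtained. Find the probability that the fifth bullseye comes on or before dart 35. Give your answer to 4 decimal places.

Finishing within 35 darts ⇔ at least 5 successes in the first 35. With X ~ Binomial(35, 0.134), P(Y ≤ 35) = 1 − P(X ≤ 4).
  k=0: C(35,0)·0.134^0·0.866^35 = 0.006503
  k=1: C(35,1)·0.134^1·0.866^34 = 0.035219
  k=2: C(35,2)·0.134^2·0.866^33 = 0.092644
  k=3: C(35,3)·0.134^3·0.866^32 = 0.157687
  k=4: C(35,4)·0.134^4·0.866^31 = 0.195197
1 − 0.487251 = 0.512749

0.5127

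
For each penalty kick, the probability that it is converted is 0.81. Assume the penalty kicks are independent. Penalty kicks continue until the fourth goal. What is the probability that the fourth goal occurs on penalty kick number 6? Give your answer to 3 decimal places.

Y = trial on which the fourth success occurs; negative binomial, r=4, p=0.81.
P(Y=6) = C(5,3) · p^4 · (1−p)^2
= 10 · 0.43047 · 0.0361 = 0.15540

0.155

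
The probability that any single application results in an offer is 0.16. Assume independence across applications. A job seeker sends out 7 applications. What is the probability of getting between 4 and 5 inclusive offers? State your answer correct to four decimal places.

0.0151

X ~ Binomial(7, 0.16); P(4 ≤ X ≤ 5) = Σ C(7,k) p^k (1−p)^(7−k) over k:
  k=4: C(7,4)·0.16^4·0.84^3 = 0.013595
  k=5: C(7,5)·0.16^5·0.84^2 = 0.001554
Total = 0.015149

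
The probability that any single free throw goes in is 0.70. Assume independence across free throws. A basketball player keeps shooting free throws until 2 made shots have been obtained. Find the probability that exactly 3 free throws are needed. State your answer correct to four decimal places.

Y = trial on which the second success occurs; negative binomial, r=2, p=0.70.
P(Y=3) = C(2,1) · p^2 · (1−p)^1
= 2 · 0.49 · 0.3 = 0.294000

0.2940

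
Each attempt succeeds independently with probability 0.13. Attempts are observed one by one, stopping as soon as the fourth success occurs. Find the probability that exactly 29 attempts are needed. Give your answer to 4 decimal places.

Y = trial on which the fourth success occurs; negative binomial, r=4, p=0.13.
P(Y=29) = C(28,3) · p^4 · (1−p)^25
= 3276 · 0.00028561 · 0.03076 = 0.028781

0.0288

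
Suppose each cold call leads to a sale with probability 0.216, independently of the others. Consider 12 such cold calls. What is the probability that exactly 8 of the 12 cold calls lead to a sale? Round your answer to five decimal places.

0.00089

X ~ Binomial(n=12, p=0.216).
P(X=8) = C(12,8) · p^8 · (1−p)^4
= 495 · 4.7384e-06 · 0.3778 = 0.0008861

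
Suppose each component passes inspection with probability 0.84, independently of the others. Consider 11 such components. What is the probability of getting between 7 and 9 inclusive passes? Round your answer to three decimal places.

0.525

X ~ Binomial(11, 0.84); P(7 ≤ X ≤ 9) = Σ C(11,k) p^k (1−p)^(11−k) over k:
  k=7: C(11,7)·0.84^7·0.16^4 = 0.06382
  k=8: C(11,8)·0.84^8·0.16^3 = 0.16752
  k=9: C(11,9)·0.84^9·0.16^2 = 0.29317
Total = 0.52451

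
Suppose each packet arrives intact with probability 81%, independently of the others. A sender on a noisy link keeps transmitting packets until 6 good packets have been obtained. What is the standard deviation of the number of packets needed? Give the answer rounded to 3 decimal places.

Y = total packets until the sixth success; negative binomial with r=6, p=0.81.
SD(Y) = √[r(1−p)/p²] = √(1.73754) = 1.31816

1.318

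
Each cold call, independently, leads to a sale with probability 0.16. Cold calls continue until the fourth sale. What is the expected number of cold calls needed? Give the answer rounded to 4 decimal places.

25.0000

Y = total cold calls until the fourth success; negative binomial with r=4, p=0.16.
E[Y] = r / p = 4 / 0.16 = 25.000000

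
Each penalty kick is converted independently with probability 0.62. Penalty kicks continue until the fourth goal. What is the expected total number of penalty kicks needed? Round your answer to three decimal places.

Y = total penalty kicks until the fourth success; negative binomial with r=4, p=0.62.
E[Y] = r / p = 4 / 0.62 = 6.45161

6.452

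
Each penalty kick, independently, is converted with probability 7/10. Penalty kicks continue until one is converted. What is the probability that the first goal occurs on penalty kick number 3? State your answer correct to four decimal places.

Geometric (trials to first success), p = 0.70.
P(Y = 3) = (1−p)^2 · p = 0.09 · 0.70 = 0.063000

0.0630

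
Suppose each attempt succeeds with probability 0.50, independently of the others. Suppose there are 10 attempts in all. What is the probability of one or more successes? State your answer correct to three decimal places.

0.999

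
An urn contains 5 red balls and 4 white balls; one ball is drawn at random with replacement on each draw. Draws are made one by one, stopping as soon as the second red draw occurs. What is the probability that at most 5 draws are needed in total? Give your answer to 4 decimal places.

Finishing within 5 draws ⇔ at least 2 successes in the first 5. With X ~ Binomial(5, 0.555556), P(Y ≤ 5) = 1 − P(X ≤ 1).
  k=0: C(5,0)·0.555556^0·0.444444^5 = 0.017342
  k=1: C(5,1)·0.555556^1·0.444444^4 = 0.108385
1 − 0.125726 = 0.874274

0.8743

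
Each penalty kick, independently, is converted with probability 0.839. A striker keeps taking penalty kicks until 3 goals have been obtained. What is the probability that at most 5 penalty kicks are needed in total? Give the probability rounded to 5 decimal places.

0.96770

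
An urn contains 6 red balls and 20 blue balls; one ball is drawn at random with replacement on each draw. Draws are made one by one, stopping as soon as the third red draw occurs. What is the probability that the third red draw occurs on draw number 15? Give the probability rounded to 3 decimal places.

0.048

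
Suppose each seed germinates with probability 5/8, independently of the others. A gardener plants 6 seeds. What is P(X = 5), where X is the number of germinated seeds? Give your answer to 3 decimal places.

0.215

X ~ Binomial(n=6, p=0.625).
P(X=5) = C(6,5) · p^5 · (1−p)^1
= 6 · 0.095367 · 0.375 = 0.21458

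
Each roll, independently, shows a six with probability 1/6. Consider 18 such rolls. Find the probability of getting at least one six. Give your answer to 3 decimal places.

0.962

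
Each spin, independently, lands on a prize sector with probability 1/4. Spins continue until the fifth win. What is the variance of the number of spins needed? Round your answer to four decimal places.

60.0000

Y = total spins until the fifth success; negative binomial with r=5, p=0.25.
Var(Y) = r(1−p)/p² = 5·0.75 / 0.25² = 60.000000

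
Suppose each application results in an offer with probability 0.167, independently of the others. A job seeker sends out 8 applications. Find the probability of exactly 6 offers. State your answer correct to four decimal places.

0.0004

X ~ Binomial(n=8, p=0.167).
P(X=6) = C(8,6) · p^6 · (1−p)^2
= 28 · 2.1692e-05 · 0.69389 = 0.000421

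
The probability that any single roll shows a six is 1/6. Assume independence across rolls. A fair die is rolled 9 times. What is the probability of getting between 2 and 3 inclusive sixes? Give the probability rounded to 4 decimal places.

X ~ Binomial(9, 0.166667); P(2 ≤ X ≤ 3) = Σ C(9,k) p^k (1−p)^(9−k) over k:
  k=2: C(9,2)·0.166667^2·0.833333^7 = 0.279082
  k=3: C(9,3)·0.166667^3·0.833333^6 = 0.130238
Total = 0.409320

0.4093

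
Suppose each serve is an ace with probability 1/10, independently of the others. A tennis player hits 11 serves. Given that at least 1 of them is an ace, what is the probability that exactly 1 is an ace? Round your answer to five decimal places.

0.55895

X ~ Binomial(11, 0.10). Want P(X=1 | X≥1) = P(X=1) / P(X≥1).
P(X=1) = C(11,1)·0.10^1·0.90^10 = 0.3835463
P(X≥1) = 1 − 0.3138106 = 0.6861894
Ratio = 0.3835463 / 0.6861894 = 0.5589510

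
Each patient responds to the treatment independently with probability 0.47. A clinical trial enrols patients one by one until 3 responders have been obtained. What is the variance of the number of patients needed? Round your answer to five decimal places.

Y = total patients until the third success; negative binomial with r=3, p=0.47.
Var(Y) = r(1−p)/p² = 3·0.53 / 0.47² = 7.1978271

7.19783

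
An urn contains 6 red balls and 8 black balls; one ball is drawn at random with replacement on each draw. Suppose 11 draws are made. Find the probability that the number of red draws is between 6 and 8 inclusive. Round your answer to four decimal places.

0.3029

X ~ Binomial(11, 0.428571); P(6 ≤ X ≤ 8) = Σ C(11,k) p^k (1−p)^(11−k) over k:
  k=6: C(11,6)·0.428571^6·0.571429^5 = 0.174418
  k=7: C(11,7)·0.428571^7·0.571429^4 = 0.093438
  k=8: C(11,8)·0.428571^8·0.571429^3 = 0.035039
Total = 0.302895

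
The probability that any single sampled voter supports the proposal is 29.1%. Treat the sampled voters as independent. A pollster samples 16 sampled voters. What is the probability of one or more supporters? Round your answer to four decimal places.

P(at least one) = 1 − P(none) = 1 − (1 − 0.291)^16
= 1 − 0.004077 = 0.995923

0.9959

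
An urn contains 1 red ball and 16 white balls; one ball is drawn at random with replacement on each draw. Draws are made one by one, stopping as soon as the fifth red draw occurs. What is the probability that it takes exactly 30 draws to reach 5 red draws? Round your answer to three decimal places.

0.004

Y = trial on which the fifth success occurs; negative binomial, r=5, p=0.058824.
P(Y=30) = C(29,4) · p^5 · (1−p)^25
= 23751 · 7.043e-07 · 0.21967 = 0.00367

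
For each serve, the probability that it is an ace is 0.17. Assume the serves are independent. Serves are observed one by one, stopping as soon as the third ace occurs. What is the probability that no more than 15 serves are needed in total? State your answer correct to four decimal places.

0.4819

Finishing within 15 serves ⇔ at least 3 successes in the first 15. With X ~ Binomial(15, 0.17), P(Y ≤ 15) = 1 − P(X ≤ 2).
  k=0: C(15,0)·0.17^0·0.83^15 = 0.061118
  k=1: C(15,1)·0.17^1·0.83^14 = 0.187773
  k=2: C(15,2)·0.17^2·0.83^13 = 0.269217
1 − 0.518108 = 0.481892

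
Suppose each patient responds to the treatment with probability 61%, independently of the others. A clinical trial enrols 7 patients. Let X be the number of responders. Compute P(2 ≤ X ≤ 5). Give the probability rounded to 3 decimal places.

0.812

X ~ Binomial(7, 0.61); P(2 ≤ X ≤ 5) = Σ C(7,k) p^k (1−p)^(7−k) over k:
  k=2: C(7,2)·0.61^2·0.39^5 = 0.07050
  k=3: C(7,3)·0.61^3·0.39^4 = 0.18379
  k=4: C(7,4)·0.61^4·0.39^3 = 0.28746
  k=5: C(7,5)·0.61^5·0.39^2 = 0.26977
Total = 0.81152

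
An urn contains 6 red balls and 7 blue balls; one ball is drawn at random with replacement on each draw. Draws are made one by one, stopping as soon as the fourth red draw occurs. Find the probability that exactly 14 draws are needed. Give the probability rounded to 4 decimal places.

0.0266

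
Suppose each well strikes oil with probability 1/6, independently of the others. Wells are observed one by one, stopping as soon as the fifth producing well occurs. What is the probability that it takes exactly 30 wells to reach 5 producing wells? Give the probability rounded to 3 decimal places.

Y = trial on which the fifth success occurs; negative binomial, r=5, p=0.166667.
P(Y=30) = C(29,4) · p^5 · (1−p)^25
= 23751 · 0.0001286 · 0.010483 = 0.03202

0.032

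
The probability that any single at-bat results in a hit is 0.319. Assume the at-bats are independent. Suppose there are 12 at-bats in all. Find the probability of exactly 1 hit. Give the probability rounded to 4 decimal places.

X ~ Binomial(n=12, p=0.319).
P(X=1) = C(12,1) · p^1 · (1−p)^11
= 12 · 0.319 · 0.014609 = 0.055923

0.0559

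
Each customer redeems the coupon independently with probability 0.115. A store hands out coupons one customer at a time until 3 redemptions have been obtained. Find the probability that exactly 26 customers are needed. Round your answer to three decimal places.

0.027

Y = trial on which the third success occurs; negative binomial, r=3, p=0.115.
P(Y=26) = C(25,2) · p^3 · (1−p)^23
= 300 · 0.0015209 · 0.060214 = 0.02747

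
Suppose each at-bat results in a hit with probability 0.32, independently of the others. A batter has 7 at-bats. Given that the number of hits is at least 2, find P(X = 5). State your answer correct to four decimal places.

X ~ Binomial(7, 0.32). Want P(X=5 | X≥2) = P(X=5) / P(X≥2).
P(X=5) = C(7,5)·0.32^5·0.68^2 = 0.032583
P(X≥2) = 1 − 0.067230 − 0.221463 = 0.711307
Ratio = 0.032583 / 0.711307 = 0.045807

0.0458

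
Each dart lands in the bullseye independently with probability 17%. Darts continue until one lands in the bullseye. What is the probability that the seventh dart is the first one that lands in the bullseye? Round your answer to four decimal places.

Geometric (trials to first success), p = 0.17.
P(Y = 7) = (1−p)^6 · p = 0.32694 · 0.17 = 0.055580

0.0556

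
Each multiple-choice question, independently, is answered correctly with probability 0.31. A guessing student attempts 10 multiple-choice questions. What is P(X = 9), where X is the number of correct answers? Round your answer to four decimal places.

0.0002

X ~ Binomial(n=10, p=0.31).
P(X=9) = C(10,9) · p^9 · (1−p)^1
= 10 · 2.644e-05 · 0.69 = 0.000182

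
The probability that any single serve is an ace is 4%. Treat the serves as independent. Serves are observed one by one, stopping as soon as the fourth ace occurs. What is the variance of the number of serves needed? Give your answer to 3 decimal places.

Y = total serves until the fourth success; negative binomial with r=4, p=0.04.
Var(Y) = r(1−p)/p² = 4·0.96 / 0.04² = 2400.00000

2400.000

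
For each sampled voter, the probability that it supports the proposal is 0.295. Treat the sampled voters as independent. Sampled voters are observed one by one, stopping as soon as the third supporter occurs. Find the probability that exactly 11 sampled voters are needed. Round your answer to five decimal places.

Y = trial on which the third success occurs; negative binomial, r=3, p=0.295.
P(Y=11) = C(10,2) · p^3 · (1−p)^8
= 45 · 0.025672 · 0.061026 = 0.0705004

0.07050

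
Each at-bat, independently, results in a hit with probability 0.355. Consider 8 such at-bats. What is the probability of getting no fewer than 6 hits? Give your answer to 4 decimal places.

X ~ Binomial(8, 0.355); P(X ≥ 6) = Σ C(8,k) p^k (1−p)^(8−k) over k:
  k=6: C(8,6)·0.355^6·0.645^2 = 0.023316
  k=7: C(8,7)·0.355^7·0.645^1 = 0.003666
  k=8: C(8,8)·0.355^8·0.645^0 = 0.000252
Total = 0.027234

0.0272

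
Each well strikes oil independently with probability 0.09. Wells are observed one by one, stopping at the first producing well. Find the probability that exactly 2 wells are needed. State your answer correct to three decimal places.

Geometric (trials to first success), p = 0.09.
P(Y = 2) = (1−p)^1 · p = 0.91 · 0.09 = 0.08190

0.082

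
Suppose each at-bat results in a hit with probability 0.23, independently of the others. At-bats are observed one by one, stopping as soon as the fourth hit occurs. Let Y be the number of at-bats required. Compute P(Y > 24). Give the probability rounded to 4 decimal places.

0.1637

Needing more than 24 at-bats ⇔ fewer than 4 successes in the first 24. With X ~ Binomial(24, 0.23), P(Y > 24) = P(X ≤ 3).
  k=0: C(24,0)·0.23^0·0.77^24 = 0.001887
  k=1: C(24,1)·0.23^1·0.77^23 = 0.013528
  k=2: C(24,2)·0.23^2·0.77^22 = 0.046469
  k=3: C(24,3)·0.23^3·0.77^21 = 0.101789
P(X ≤ 3) = 0.163672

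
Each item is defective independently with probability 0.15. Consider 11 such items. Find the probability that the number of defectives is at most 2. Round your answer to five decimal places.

X ~ Binomial(11, 0.15); P(X ≤ 2) = Σ C(11,k) p^k (1−p)^(11−k) over k:
  k=0: C(11,0)·0.15^0·0.85^11 = 0.1673432
  k=1: C(11,1)·0.15^1·0.85^10 = 0.3248428
  k=2: C(11,2)·0.15^2·0.85^9 = 0.2866260
Total = 0.7788120

0.77881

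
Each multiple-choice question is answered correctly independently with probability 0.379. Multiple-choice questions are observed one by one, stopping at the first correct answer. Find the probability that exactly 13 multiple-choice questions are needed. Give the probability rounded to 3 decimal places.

Geometric (trials to first success), p = 0.379.
P(Y = 13) = (1−p)^12 · p = 0.0032893 · 0.379 = 0.00125

0.001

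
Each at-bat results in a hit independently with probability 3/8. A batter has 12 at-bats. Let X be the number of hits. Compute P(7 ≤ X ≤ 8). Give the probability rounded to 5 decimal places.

0.10830

X ~ Binomial(12, 0.375); P(7 ≤ X ≤ 8) = Σ C(12,k) p^k (1−p)^(12−k) over k:
  k=7: C(12,7)·0.375^7·0.625^5 = 0.0787670
  k=8: C(12,8)·0.375^8·0.625^4 = 0.0295376
Total = 0.1083046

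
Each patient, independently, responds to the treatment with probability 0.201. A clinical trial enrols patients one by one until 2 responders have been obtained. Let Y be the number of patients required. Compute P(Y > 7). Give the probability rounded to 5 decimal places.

Needing more than 7 patients ⇔ fewer than 2 successes in the first 7. With X ~ Binomial(7, 0.201), P(Y > 7) = P(X ≤ 1).
  k=0: C(7,0)·0.201^0·0.799^7 = 0.2078871
  k=1: C(7,1)·0.201^1·0.799^6 = 0.3660790
P(X ≤ 1) = 0.5739660

0.57397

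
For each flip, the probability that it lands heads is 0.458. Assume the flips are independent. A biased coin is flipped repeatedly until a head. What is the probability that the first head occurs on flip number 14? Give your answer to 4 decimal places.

0.0002

Geometric (trials to first success), p = 0.458.
P(Y = 14) = (1−p)^13 · p = 0.00034833 · 0.458 = 0.000160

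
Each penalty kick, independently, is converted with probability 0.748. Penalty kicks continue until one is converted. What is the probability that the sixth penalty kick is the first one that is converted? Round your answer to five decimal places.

Geometric (trials to first success), p = 0.748.
P(Y = 6) = (1−p)^5 · p = 0.0010163 · 0.748 = 0.0007602

0.00076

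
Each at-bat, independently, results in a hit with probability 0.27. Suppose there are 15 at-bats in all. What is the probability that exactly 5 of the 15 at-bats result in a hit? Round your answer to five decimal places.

X ~ Binomial(n=15, p=0.27).
P(X=5) = C(15,5) · p^5 · (1−p)^10
= 3003 · 0.0014349 · 0.042976 = 0.1851837

0.18518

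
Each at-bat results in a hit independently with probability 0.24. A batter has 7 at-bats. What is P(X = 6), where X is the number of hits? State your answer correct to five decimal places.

X ~ Binomial(n=7, p=0.24).
P(X=6) = C(7,6) · p^6 · (1−p)^1
= 7 · 0.0001911 · 0.76 = 0.0010167

0.00102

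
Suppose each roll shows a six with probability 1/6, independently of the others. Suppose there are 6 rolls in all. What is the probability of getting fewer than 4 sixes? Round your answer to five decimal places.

X ~ Binomial(6, 0.166667); P(X ≤ 3) = Σ C(6,k) p^k (1−p)^(6−k) over k:
  k=0: C(6,0)·0.166667^0·0.833333^6 = 0.3348980
  k=1: C(6,1)·0.166667^1·0.833333^5 = 0.4018776
  k=2: C(6,2)·0.166667^2·0.833333^4 = 0.2009388
  k=3: C(6,3)·0.166667^3·0.833333^3 = 0.0535837
Total = 0.9912980

0.99130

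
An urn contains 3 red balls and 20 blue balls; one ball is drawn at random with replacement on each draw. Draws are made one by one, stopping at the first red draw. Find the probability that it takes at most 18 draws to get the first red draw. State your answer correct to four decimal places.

Y = number of draws to the first success; geometric, p = 0.130435.
P(Y ≤ 18) = 1 − (1−p)^18 = 1 − 0.080805 = 0.919195

0.9192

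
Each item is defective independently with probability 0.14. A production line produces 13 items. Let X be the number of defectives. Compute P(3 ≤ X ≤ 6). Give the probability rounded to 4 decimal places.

0.2696

X ~ Binomial(13, 0.14); P(3 ≤ X ≤ 6) = Σ C(13,k) p^k (1−p)^(13−k) over k:
  k=3: C(13,3)·0.14^3·0.86^10 = 0.173674
  k=4: C(13,4)·0.14^4·0.86^9 = 0.070681
  k=5: C(13,5)·0.14^5·0.86^8 = 0.020711
  k=6: C(13,6)·0.14^6·0.86^7 = 0.004495
Total = 0.269562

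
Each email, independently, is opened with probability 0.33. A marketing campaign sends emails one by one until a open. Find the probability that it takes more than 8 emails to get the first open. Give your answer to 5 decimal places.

0.04061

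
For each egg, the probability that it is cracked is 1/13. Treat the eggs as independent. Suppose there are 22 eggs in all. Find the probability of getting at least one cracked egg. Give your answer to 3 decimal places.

0.828

P(at least one) = 1 − P(none) = 1 − (1 − 0.076923)^22
= 1 − 0.17188 = 0.82812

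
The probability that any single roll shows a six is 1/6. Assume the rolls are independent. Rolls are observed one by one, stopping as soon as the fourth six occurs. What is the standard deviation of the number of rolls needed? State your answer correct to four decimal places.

10.9545

Y = total rolls until the fourth success; negative binomial with r=4, p=0.166667.
SD(Y) = √[r(1−p)/p²] = √(120.000000) = 10.954451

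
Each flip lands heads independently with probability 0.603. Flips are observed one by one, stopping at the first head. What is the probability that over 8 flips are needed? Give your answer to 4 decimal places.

0.0006

Y = number of flips to the first success; geometric, p = 0.603.
P(Y > 8) = P(first 8 all fail) = (1−p)^8 = 0.000617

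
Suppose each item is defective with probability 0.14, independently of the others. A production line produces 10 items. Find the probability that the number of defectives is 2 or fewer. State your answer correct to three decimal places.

0.845

X ~ Binomial(10, 0.14); P(X ≤ 2) = Σ C(10,k) p^k (1−p)^(10−k) over k:
  k=0: C(10,0)·0.14^0·0.86^10 = 0.22130
  k=1: C(10,1)·0.14^1·0.86^9 = 0.36026
  k=2: C(10,2)·0.14^2·0.86^8 = 0.26391
Total = 0.84547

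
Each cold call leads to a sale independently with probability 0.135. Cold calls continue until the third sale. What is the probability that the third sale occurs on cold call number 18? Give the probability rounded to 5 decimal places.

0.03800

Y = trial on which the third success occurs; negative binomial, r=3, p=0.135.
P(Y=18) = C(17,2) · p^3 · (1−p)^15
= 136 · 0.0024604 · 0.11356 = 0.0379998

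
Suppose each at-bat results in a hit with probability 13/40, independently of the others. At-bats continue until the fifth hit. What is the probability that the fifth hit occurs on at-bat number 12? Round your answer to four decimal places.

0.0764

Y = trial on which the fifth success occurs; negative binomial, r=5, p=0.325.
P(Y=12) = C(11,4) · p^5 · (1−p)^7
= 330 · 0.0036259 · 0.063845 = 0.076394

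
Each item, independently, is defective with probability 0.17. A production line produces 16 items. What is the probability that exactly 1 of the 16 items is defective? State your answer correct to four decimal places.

0.1662

X ~ Binomial(n=16, p=0.17).
P(X=1) = C(16,1) · p^1 · (1−p)^15
= 16 · 0.17 · 0.061118 = 0.166242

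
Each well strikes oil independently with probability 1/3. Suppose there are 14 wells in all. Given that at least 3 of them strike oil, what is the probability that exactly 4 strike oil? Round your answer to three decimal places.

0.240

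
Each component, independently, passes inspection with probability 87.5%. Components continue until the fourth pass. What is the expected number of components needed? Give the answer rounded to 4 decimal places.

4.5714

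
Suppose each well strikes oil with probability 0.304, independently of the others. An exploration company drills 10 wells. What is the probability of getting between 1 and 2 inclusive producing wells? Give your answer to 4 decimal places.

X ~ Binomial(10, 0.304); P(1 ≤ X ≤ 2) = Σ C(10,k) p^k (1−p)^(10−k) over k:
  k=1: C(10,1)·0.304^1·0.696^9 = 0.116508
  k=2: C(10,2)·0.304^2·0.696^8 = 0.228999
Total = 0.345507

0.3455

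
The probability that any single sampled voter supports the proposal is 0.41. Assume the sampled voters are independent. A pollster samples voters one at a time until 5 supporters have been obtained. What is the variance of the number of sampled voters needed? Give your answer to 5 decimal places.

17.54908

Y = total sampled voters until the fifth success; negative binomial with r=5, p=0.41.
Var(Y) = r(1−p)/p² = 5·0.59 / 0.41² = 17.5490779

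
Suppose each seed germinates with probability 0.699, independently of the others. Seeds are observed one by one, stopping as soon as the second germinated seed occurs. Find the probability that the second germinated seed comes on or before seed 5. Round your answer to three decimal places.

0.969

Finishing within 5 seeds ⇔ at least 2 successes in the first 5. With X ~ Binomial(5, 0.699), P(Y ≤ 5) = 1 − P(X ≤ 1).
  k=0: C(5,0)·0.699^0·0.301^5 = 0.00247
  k=1: C(5,1)·0.699^1·0.301^4 = 0.02869
1 − 0.03116 = 0.96884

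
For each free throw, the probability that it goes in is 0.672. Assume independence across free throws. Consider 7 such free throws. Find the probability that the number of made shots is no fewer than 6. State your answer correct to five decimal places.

X ~ Binomial(7, 0.672); P(X ≥ 6) = Σ C(7,k) p^k (1−p)^(7−k) over k:
  k=6: C(7,6)·0.672^6·0.328^1 = 0.2114402
  k=7: C(7,7)·0.672^7·0.328^0 = 0.0618849
Total = 0.2733251

0.27333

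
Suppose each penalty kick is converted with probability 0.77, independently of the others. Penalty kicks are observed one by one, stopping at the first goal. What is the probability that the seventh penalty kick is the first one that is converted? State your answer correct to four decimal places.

0.0001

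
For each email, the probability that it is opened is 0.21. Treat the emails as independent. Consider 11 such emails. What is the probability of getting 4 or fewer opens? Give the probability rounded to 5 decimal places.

0.93929

X ~ Binomial(11, 0.21); P(X ≤ 4) = Σ C(11,k) p^k (1−p)^(11−k) over k:
  k=0: C(11,0)·0.21^0·0.79^11 = 0.0747994
  k=1: C(11,1)·0.21^1·0.79^10 = 0.2187172
  k=2: C(11,2)·0.21^2·0.79^9 = 0.2907000
  k=3: C(11,3)·0.21^3·0.79^8 = 0.2318241
  k=4: C(11,4)·0.21^4·0.79^7 = 0.1232482
Total = 0.9392889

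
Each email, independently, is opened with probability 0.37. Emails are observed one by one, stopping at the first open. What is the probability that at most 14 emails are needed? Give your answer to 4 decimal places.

Y = number of emails to the first success; geometric, p = 0.37.
P(Y ≤ 14) = 1 − (1−p)^14 = 1 − 0.001552 = 0.998448

0.9984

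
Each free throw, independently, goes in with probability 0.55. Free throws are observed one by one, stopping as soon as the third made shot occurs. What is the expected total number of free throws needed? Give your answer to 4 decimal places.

Y = total free throws until the third success; negative binomial with r=3, p=0.55.
E[Y] = r / p = 3 / 0.55 = 5.454545

5.4545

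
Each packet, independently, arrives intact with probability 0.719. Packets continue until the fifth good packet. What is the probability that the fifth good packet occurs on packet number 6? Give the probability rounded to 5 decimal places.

0.26997

Y = trial on which the fifth success occurs; negative binomial, r=5, p=0.719.
P(Y=6) = C(5,4) · p^5 · (1−p)^1
= 5 · 0.19215 · 0.281 = 0.2699733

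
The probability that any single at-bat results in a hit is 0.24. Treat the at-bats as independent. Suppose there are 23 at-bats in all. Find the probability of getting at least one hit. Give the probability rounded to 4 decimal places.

0.9982

P(at least one) = 1 − P(none) = 1 − (1 − 0.24)^23
= 1 − 0.001814 = 0.998186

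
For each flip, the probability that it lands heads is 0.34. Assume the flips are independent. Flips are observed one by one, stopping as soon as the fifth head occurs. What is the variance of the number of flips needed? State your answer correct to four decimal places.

Y = total flips until the fifth success; negative binomial with r=5, p=0.34.
Var(Y) = r(1−p)/p² = 5·0.66 / 0.34² = 28.546713

28.5467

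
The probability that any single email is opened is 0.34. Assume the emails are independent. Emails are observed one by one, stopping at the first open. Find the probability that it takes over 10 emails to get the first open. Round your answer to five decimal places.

Y = number of emails to the first success; geometric, p = 0.34.
P(Y > 10) = P(first 10 all fail) = (1−p)^10 = 0.0156834

0.01568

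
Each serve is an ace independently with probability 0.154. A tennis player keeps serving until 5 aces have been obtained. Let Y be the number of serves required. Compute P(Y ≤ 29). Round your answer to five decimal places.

Finishing within 29 serves ⇔ at least 5 successes in the first 29. With X ~ Binomial(29, 0.154), P(Y ≤ 29) = 1 − P(X ≤ 4).
  k=0: C(29,0)·0.154^0·0.846^29 = 0.0078296
  k=1: C(29,1)·0.154^1·0.846^28 = 0.0413322
  k=2: C(29,2)·0.154^2·0.846^27 = 0.1053337
  k=3: C(29,3)·0.154^3·0.846^26 = 0.1725680
  k=4: C(29,4)·0.154^4·0.846^25 = 0.2041850
1 − 0.5312485 = 0.4687515

0.46875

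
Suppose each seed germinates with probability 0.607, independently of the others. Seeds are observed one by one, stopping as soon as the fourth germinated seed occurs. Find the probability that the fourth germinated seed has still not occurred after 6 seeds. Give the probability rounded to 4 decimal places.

0.4412

Needing more than 6 seeds ⇔ fewer than 4 successes in the first 6. With X ~ Binomial(6, 0.607), P(Y > 6) = P(X ≤ 3).
  k=0: C(6,0)·0.607^0·0.393^6 = 0.003684
  k=1: C(6,1)·0.607^1·0.393^5 = 0.034143
  k=2: C(6,2)·0.607^2·0.393^4 = 0.131837
  k=3: C(6,3)·0.607^3·0.393^3 = 0.271502
P(X ≤ 3) = 0.441167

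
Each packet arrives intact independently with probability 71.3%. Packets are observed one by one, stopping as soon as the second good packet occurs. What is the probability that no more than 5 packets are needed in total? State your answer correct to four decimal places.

0.9739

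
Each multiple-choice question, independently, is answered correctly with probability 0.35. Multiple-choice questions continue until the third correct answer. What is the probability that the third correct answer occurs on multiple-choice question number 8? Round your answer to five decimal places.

Y = trial on which the third success occurs; negative binomial, r=3, p=0.35.
P(Y=8) = C(7,2) · p^3 · (1−p)^5
= 21 · 0.042875 · 0.11603 = 0.1044697

0.10447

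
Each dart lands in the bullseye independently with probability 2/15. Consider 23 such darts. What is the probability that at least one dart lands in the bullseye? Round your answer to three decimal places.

0.963

P(at least one) = 1 − P(none) = 1 − (1 − 0.133333)^23
= 1 − 0.03720 = 0.96280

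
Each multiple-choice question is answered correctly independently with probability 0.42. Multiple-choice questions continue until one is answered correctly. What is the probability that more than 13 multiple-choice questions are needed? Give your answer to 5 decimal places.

Y = number of multiple-choice questions to the first success; geometric, p = 0.42.
P(Y > 13) = P(first 13 all fail) = (1−p)^13 = 0.0008406

0.00084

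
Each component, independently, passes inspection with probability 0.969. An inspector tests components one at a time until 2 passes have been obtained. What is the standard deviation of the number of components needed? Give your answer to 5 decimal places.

0.25696

Y = total components until the second success; negative binomial with r=2, p=0.969.
SD(Y) = √[r(1−p)/p²] = √(0.0660304) = 0.2569639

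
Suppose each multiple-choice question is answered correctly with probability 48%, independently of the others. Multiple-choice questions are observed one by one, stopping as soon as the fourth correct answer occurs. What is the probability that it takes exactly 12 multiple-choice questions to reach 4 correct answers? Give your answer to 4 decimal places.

0.0468

Y = trial on which the fourth success occurs; negative binomial, r=4, p=0.48.
P(Y=12) = C(11,3) · p^4 · (1−p)^8
= 165 · 0.053084 · 0.005346 = 0.046825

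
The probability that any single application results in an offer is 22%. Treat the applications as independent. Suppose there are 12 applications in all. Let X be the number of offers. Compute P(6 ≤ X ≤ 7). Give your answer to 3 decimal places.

0.029

X ~ Binomial(12, 0.22); P(6 ≤ X ≤ 7) = Σ C(12,k) p^k (1−p)^(12−k) over k:
  k=6: C(12,6)·0.22^6·0.78^6 = 0.02359
  k=7: C(12,7)·0.22^7·0.78^5 = 0.00570
Total = 0.02930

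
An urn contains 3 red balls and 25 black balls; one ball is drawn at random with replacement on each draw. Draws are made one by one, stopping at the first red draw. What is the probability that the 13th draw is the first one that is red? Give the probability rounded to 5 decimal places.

0.02750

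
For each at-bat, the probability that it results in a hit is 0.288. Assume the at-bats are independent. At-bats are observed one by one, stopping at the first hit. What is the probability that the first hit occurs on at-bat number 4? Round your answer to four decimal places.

Geometric (trials to first success), p = 0.288.
P(Y = 4) = (1−p)^3 · p = 0.36094 · 0.288 = 0.103952

0.1040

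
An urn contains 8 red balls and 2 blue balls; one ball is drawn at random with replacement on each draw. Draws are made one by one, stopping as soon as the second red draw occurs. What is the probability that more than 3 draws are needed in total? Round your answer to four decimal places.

Needing more than 3 draws ⇔ fewer than 2 successes in the first 3. With X ~ Binomial(3, 0.80), P(Y > 3) = P(X ≤ 1).
  k=0: C(3,0)·0.80^0·0.20^3 = 0.008000
  k=1: C(3,1)·0.80^1·0.20^2 = 0.096000
P(X ≤ 1) = 0.104000

0.1040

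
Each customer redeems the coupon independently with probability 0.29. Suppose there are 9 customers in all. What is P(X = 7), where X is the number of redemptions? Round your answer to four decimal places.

X ~ Binomial(n=9, p=0.29).
P(X=7) = C(9,7) · p^7 · (1−p)^2
= 36 · 0.0001725 · 0.5041 = 0.003130

0.0031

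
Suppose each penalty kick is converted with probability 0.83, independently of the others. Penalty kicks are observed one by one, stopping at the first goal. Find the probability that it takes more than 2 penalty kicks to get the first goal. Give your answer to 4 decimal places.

0.0289

Y = number of penalty kicks to the first success; geometric, p = 0.83.
P(Y > 2) = P(first 2 all fail) = (1−p)^2 = 0.028900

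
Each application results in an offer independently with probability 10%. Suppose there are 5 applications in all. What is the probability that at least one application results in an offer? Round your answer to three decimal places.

0.410

P(at least one) = 1 − P(none) = 1 − (1 − 0.10)^5
= 1 − 0.59049 = 0.40951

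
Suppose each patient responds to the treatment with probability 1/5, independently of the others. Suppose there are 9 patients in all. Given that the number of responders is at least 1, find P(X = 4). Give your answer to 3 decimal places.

0.076

X ~ Binomial(9, 0.20). Want P(X=4 | X≥1) = P(X=4) / P(X≥1).
P(X=4) = C(9,4)·0.20^4·0.80^5 = 0.06606
P(X≥1) = 1 − 0.13422 = 0.86578
Ratio = 0.06606 / 0.86578 = 0.07630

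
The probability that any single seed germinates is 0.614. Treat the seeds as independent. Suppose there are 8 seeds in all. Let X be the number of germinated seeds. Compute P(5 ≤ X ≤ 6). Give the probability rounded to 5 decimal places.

X ~ Binomial(8, 0.614); P(5 ≤ X ≤ 6) = Σ C(8,k) p^k (1−p)^(8−k) over k:
  k=5: C(8,5)·0.614^5·0.386^3 = 0.2810553
  k=6: C(8,6)·0.614^6·0.386^2 = 0.2235336
Total = 0.5045889

0.50459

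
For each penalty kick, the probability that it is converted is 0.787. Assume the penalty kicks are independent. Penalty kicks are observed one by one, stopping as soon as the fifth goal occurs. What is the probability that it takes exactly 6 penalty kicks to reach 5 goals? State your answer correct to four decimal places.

0.3215

Y = trial on which the fifth success occurs; negative binomial, r=5, p=0.787.
P(Y=6) = C(5,4) · p^5 · (1−p)^1
= 5 · 0.30191 · 0.213 = 0.321531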